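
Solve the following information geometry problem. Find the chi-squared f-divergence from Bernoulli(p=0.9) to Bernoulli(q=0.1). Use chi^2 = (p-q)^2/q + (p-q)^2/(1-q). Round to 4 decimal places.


Chi-squared divergence between Bernoulli distributions:
chi^2 = (p-q)^2/q + (p-q)^2/(1-q).
p = 0.9, q = 0.1, p-q = 0.8.
(p-q)^2 = 0.64.
term1 = 0.64/0.1 = 6.4.
term2 = 0.64/0.9 = 0.711111.
chi^2 = 6.4 + 0.711111 = 7.1111

7.1111


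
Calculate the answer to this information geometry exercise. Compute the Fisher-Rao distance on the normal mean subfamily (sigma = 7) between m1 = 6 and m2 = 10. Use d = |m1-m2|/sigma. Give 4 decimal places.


On the fixed-variance normal subfamily, geodesic distance = |m1-m2|/sigma.
|6 - 10| = 4.
sigma = 7.
d = 4/7 = 0.5714

0.5714


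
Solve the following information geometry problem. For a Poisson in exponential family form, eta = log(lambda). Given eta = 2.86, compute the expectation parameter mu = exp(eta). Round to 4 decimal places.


Expectation parameter for Poisson exponential family:
mu = exp(eta).
eta = 2.86.
mu = exp(2.86) = 17.4615

17.4615


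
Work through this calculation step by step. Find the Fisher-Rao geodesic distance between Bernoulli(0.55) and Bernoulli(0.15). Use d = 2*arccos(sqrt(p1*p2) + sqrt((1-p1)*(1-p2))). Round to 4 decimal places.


Geodesic distance on Bernoulli manifold:
d(p1,p2) = 2*arccos(sqrt(p1*p2) + sqrt((1-p1)*(1-p2))).
sqrt(p1*p2) = sqrt(0.55*0.15) = 0.287228.
sqrt((1-p1)*(1-p2)) = sqrt(0.45*0.85) = 0.618466.
arg = 0.287228 + 0.618466 = 0.905694.
d = 2*arccos(0.905694) = 0.8756

0.8756


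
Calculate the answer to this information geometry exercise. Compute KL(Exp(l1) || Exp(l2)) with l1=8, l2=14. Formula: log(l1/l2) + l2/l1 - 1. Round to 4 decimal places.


KL divergence for exponential family:
KL = log(l1/l2) + l2/l1 - 1.
log(8/14) = -0.559616.
14/8 = 1.75.
KL = -0.559616 + 1.75 - 1 = 0.1904

0.1904


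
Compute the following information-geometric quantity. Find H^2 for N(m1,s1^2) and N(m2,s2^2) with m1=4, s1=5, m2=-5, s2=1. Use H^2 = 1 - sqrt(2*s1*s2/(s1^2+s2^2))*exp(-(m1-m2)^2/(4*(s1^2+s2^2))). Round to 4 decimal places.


Squared Hellinger distance for Gaussians:
H^2 = 1 - sqrt(2*s1*s2/(s1^2+s2^2)) * exp(-(m1-m2)^2/(4*(s1^2+s2^2))).
s1^2 = 25, s2^2 = 1, s1^2+s2^2 = 26.
sqrt(2*5*1/(26)) = 0.620174.
(m1-m2)^2 = (9)^2 = 81.
exp(-81/(4*26)) = exp(-0.778846) = 0.458935.
H^2 = 1 - 0.620174*0.458935 = 0.7154

0.7154


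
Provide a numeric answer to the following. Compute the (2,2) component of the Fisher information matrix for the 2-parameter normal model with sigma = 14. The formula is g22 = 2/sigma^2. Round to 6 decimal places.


For the 2-parameter normal family, the Fisher metric has:
  g11 = 1/sigma^2, g22 = 2/sigma^2.
sigma = 14, sigma^2 = 196.
g22 = 0.010204

0.010204


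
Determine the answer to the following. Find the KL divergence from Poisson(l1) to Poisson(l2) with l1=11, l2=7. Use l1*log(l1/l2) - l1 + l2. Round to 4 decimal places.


KL divergence for Poisson:
KL = l1*log(l1/l2) - l1 + l2.
l1 = 11, l2 = 7.
log(11/7) = 0.451985.
l1*log(l1/l2) = 11 * 0.451985 = 4.971836.
KL = 4.971836 - 11 + 7 = 0.9718

0.9718


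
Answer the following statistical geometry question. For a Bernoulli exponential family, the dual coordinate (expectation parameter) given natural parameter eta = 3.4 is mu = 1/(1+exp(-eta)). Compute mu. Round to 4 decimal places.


Dual coordinate (expectation parameter) for Bernoulli:
mu = 1/(1+exp(-eta)).
eta = 3.4.
exp(-eta) = exp(-3.4) = 0.033373.
mu = 1/(1+0.033373) = 0.9677

0.9677


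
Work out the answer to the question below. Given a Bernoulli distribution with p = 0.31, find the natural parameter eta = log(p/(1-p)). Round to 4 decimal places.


Natural parameter for Bernoulli: eta = log(p/(1-p)).
p = 0.31, 1-p = 0.69.
p/(1-p) = 0.449275.
eta = log(0.449275) = -0.8001

-0.8001


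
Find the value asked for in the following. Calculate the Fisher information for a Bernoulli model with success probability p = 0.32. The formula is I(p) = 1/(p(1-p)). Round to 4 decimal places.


For Bernoulli(p), Fisher information is I(p) = 1/(p*(1-p)).
p = 0.32, 1-p = 0.68.
p*(1-p) = 0.2176.
I(p) = 1/0.2176 = 4.5956

4.5956


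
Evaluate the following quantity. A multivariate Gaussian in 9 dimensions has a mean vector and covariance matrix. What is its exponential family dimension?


Exponential family dimension calculation:
For 9-dim MVN: mean has 9 params, covariance has 9*10/2 = 45 unique entries.
Total dim = 9 + 45 = 54.

54


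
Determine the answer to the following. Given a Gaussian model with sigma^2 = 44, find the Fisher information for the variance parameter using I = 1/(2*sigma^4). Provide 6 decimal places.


Fisher information for variance: I(sigma^2) = 1/(2*sigma^4).
sigma^2 = 44, so sigma^4 = 1936.
I = 1/(2*1936) = 1/3872 = 0.000258

0.000258


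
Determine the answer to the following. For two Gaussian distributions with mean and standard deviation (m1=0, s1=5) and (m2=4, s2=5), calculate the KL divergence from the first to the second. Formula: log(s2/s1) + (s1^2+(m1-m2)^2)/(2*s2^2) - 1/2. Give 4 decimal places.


KL divergence between normal distributions:
KL = log(s2/s1) + (s1^2 + (m1-m2)^2)/(2*s2^2) - 1/2.
log(5/5) = 0.0.
(5^2 + (0-4)^2)/(2*5^2) = (25 + 16)/50 = 0.82.
KL = 0.0 + 0.82 - 0.5 = 0.3200

0.3200


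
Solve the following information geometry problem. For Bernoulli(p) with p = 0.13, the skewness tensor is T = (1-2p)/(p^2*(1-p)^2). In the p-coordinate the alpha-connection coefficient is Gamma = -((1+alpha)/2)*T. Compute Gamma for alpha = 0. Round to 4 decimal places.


Skewness (Amari-Chentsov) tensor: T = (1-2p)/(p^2*(1-p)^2).
p = 0.13, 1-2p = 0.74, p^2 = 0.0169, (1-p)^2 = 0.7569.
T = 0.74/(0.0169 * 0.7569) = 57.850419.
In the p-coordinate, Gamma^(alpha) = Gamma^(0) - (alpha/2)*T with Gamma^(0) = (1/2)*g'(p) = -T/2,
so Gamma^(alpha) = -((1+alpha)/2)*T.
alpha = 0, -(1+alpha)/2 = -0.5.
Gamma = -0.5 * 57.850419 = -28.9252

-28.9252


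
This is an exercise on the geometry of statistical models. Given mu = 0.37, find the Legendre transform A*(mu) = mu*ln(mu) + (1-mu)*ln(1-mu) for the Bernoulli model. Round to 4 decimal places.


Legendre transform for Bernoulli:
A*(mu) = mu*log(mu) + (1-mu)*log(1-mu).
mu = 0.37, 1-mu = 0.63.
mu*log(mu) = 0.37*log(0.37) = -0.367873.
(1-mu)*log(1-mu) = 0.63*log(0.63) = -0.291082.
A* = -0.367873 + -0.291082 = -0.6590

-0.6590


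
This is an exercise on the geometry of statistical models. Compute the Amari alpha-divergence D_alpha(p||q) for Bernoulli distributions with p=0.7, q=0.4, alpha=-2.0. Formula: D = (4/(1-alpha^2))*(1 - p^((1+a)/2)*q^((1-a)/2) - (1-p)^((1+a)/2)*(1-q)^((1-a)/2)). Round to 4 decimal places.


Amari alpha-divergence:
D = (4/(1-alpha^2))*(1 - p^((1+a)/2)*q^((1-a)/2) - (1-p)^((1+a)/2)*(1-q)^((1-a)/2)).
alpha = -2.0, p = 0.7, q = 0.4.
e1 = (1+alpha)/2 = -0.5, e2 = (1-alpha)/2 = 1.5.
t1 = p^e1 * q^e2 = 0.7^-0.5 * 0.4^1.5 = 0.302372.
t2 = (1-p)^e1 * (1-q)^e2 = 0.3^-0.5 * 0.6^1.5 = 0.848528.
4/(1-alpha^2) = -1.333333.
D = -1.333333*(1 - 0.302372 - 0.848528) = 0.2012

0.2012


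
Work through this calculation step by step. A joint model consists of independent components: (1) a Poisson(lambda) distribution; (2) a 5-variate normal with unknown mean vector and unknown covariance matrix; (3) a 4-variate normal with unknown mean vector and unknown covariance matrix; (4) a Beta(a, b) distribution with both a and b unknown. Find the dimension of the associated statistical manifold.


The dimension of a statistical manifold equals the number of free
(independent) real parameters of the model. For a product of independent
blocks the parameter counts add.
- Poisson (lambda): 1.
- 5-variate normal: 5 (mean) + 5*6/2 = 15 (symmetric covariance) = 20.
- 4-variate normal: 4 (mean) + 4*5/2 = 10 (symmetric covariance) = 14.
- Beta (a, b): 2.
Total = 1 + 20 + 14 + 2 = 37.
Dimension = 37

37


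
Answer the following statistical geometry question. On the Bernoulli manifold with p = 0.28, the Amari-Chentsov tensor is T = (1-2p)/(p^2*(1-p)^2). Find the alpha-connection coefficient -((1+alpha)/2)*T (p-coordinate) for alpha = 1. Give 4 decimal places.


Skewness (Amari-Chentsov) tensor: T = (1-2p)/(p^2*(1-p)^2).
p = 0.28, 1-2p = 0.44, p^2 = 0.0784, (1-p)^2 = 0.5184.
T = 0.44/(0.0784 * 0.5184) = 10.82609.
In the p-coordinate, Gamma^(alpha) = Gamma^(0) - (alpha/2)*T with Gamma^(0) = (1/2)*g'(p) = -T/2,
so Gamma^(alpha) = -((1+alpha)/2)*T.
alpha = 1, -(1+alpha)/2 = -1.0.
Gamma = -1.0 * 10.82609 = -10.8261

-10.8261


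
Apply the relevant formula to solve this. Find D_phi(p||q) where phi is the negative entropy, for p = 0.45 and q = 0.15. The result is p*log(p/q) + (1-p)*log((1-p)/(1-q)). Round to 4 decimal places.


Bregman divergence with negative entropy generator:
D = p*log(p/q) + (1-p)*log((1-p)/(1-q)).
p = 0.45, q = 0.15.
p*log(p/q) = 0.45*log(0.45/0.15) = 0.494376.
(1-p)*log((1-p)/(1-q)) = 0.55*log(0.55/0.85) = -0.239425.
D = 0.494376 + -0.239425 = 0.2550

0.2550


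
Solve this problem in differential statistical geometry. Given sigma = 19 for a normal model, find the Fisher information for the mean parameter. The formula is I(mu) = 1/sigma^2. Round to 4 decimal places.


The Fisher information for the mean of a normal distribution is I(mu) = 1/sigma^2.
sigma = 19, so sigma^2 = 361.
I(mu) = 1/361 = 0.0028

0.0028


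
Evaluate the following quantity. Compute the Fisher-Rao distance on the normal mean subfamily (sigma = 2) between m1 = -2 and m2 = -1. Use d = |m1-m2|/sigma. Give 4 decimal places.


On the fixed-variance normal subfamily, geodesic distance = |m1-m2|/sigma.
|-2 - -1| = 1.
sigma = 2.
d = 1/2 = 0.5000

0.5000


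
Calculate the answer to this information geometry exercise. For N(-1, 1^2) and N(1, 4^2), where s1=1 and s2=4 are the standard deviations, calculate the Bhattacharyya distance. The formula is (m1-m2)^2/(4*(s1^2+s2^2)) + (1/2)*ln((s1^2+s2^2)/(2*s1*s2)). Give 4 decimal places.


Bhattacharyya distance between two Gaussians:
DB = (m1-m2)^2/(4*(s1^2+s2^2)) + (1/2)*ln((s1^2+s2^2)/(2*s1*s2)).
(m1-m2)^2 = (-2)^2 = 4.
s1^2+s2^2 = 1 + 16 = 17.
term1 = 4/68 = 0.058824.
term2 = 0.5*ln(17/8.0) = 0.376886.
DB = 0.058824 + 0.376886 = 0.4357

0.4357


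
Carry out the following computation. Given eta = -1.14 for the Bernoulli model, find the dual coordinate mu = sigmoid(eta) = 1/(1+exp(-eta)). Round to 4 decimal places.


Dual coordinate (expectation parameter) for Bernoulli:
mu = 1/(1+exp(-eta)).
eta = -1.14.
exp(-eta) = exp(1.14) = 3.126768.
mu = 1/(1+3.126768) = 0.2423

0.2423


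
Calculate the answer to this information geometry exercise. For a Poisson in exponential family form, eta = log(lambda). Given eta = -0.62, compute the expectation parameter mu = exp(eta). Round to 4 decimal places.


Expectation parameter for Poisson exponential family:
mu = exp(eta).
eta = -0.62.
mu = exp(-0.62) = 0.5379

0.5379


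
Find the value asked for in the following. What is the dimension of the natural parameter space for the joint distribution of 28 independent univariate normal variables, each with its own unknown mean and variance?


Exponential family dimension calculation:
Each univariate normal has two natural parameters (mu/sigma^2 and -1/(2 sigma^2)).
With 28 independent components, dim = 2 * 28 = 56.

56


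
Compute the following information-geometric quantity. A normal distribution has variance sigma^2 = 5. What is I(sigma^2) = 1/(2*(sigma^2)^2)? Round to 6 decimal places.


Fisher information for variance: I(sigma^2) = 1/(2*sigma^4).
sigma^2 = 5, so sigma^4 = 25.
I = 1/(2*25) = 1/50 = 0.020000

0.020000


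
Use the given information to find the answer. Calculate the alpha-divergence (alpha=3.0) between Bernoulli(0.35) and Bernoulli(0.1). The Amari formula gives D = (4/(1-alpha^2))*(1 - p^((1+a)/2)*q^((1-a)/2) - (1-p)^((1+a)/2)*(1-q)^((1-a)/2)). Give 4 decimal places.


Amari alpha-divergence:
D = (4/(1-alpha^2))*(1 - p^((1+a)/2)*q^((1-a)/2) - (1-p)^((1+a)/2)*(1-q)^((1-a)/2)).
alpha = 3.0, p = 0.35, q = 0.1.
e1 = (1+alpha)/2 = 2.0, e2 = (1-alpha)/2 = -1.0.
t1 = p^e1 * q^e2 = 0.35^2.0 * 0.1^-1.0 = 1.225.
t2 = (1-p)^e1 * (1-q)^e2 = 0.65^2.0 * 0.9^-1.0 = 0.469444.
4/(1-alpha^2) = -0.5.
D = -0.5*(1 - 1.225 - 0.469444) = 0.3472

0.3472


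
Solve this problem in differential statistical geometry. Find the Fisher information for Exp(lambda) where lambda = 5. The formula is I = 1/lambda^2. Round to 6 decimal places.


Fisher information for exponential: I(lambda) = 1/lambda^2.
lambda = 5, lambda^2 = 25.
I = 1/25 = 0.040000

0.040000


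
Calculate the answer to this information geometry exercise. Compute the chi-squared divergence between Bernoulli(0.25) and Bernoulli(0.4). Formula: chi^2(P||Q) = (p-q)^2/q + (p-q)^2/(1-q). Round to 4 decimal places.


Chi-squared divergence between Bernoulli distributions:
chi^2 = (p-q)^2/q + (p-q)^2/(1-q).
p = 0.25, q = 0.4, p-q = -0.15.
(p-q)^2 = 0.0225.
term1 = 0.0225/0.4 = 0.05625.
term2 = 0.0225/0.6 = 0.0375.
chi^2 = 0.05625 + 0.0375 = 0.0938

0.0938


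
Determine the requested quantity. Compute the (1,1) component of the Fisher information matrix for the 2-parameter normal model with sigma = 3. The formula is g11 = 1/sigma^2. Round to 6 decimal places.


For the 2-parameter normal family, the Fisher metric has:
  g11 = 1/sigma^2, g22 = 2/sigma^2.
sigma = 3, sigma^2 = 9.
g11 = 0.111111

0.111111


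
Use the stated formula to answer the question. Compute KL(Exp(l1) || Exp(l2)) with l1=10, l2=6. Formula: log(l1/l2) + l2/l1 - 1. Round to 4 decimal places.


KL divergence for exponential family:
KL = log(l1/l2) + l2/l1 - 1.
log(10/6) = 0.510826.
6/10 = 0.6.
KL = 0.510826 + 0.6 - 1 = 0.1108

0.1108


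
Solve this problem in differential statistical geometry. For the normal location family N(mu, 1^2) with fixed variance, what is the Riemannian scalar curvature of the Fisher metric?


This family has a single free parameter, so its statistical manifold
is 1-dimensional. The Riemann curvature tensor of any 1-dimensional
Riemannian manifold vanishes identically, so R = 0.

0


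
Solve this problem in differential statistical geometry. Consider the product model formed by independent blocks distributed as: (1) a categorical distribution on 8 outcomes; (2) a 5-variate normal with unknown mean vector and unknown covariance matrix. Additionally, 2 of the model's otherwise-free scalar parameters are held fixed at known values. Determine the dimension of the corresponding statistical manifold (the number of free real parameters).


The dimension of a statistical manifold equals the number of free
(independent) real parameters of the model. For a product of independent
blocks the parameter counts add.
- categorical on 8 outcomes (probabilities sum to 1): 8-1 = 7.
- 5-variate normal: 5 (mean) + 5*6/2 = 15 (symmetric covariance) = 20.
Total = 7 + 20 = 27.
2 parameter(s) fixed at known values: 27 - 2 = 25.
Dimension = 25

25


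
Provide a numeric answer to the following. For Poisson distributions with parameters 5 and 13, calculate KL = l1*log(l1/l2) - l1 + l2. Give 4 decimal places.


KL divergence for Poisson:
KL = l1*log(l1/l2) - l1 + l2.
l1 = 5, l2 = 13.
log(5/13) = -0.955511.
l1*log(l1/l2) = 5 * -0.955511 = -4.777557.
KL = -4.777557 - 5 + 13 = 3.2224

3.2224


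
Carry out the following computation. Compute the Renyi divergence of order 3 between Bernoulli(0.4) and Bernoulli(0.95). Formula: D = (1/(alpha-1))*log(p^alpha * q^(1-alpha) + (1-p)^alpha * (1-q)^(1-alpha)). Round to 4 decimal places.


Renyi divergence of order alpha between Bernoulli distributions:
D = (1/(alpha-1))*log(p^alpha * q^(1-alpha) + (1-p)^alpha * (1-q)^(1-alpha)).
alpha = 3, p = 0.4, q = 0.95.
p^alpha * q^(1-alpha) = 0.4^3 * 0.95^-2 = 0.070914.
(1-p)^alpha * (1-q)^(1-alpha) = 0.6^3 * 0.05^-2 = 86.4.
sum = 0.070914 + 86.4 = 86.470914.
D = (1/2)*log(86.470914) = 2.2299

2.2299


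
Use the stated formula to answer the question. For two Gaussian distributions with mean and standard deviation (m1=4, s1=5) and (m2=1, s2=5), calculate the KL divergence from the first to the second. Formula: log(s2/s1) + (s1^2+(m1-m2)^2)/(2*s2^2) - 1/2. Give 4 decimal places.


KL divergence between normal distributions:
KL = log(s2/s1) + (s1^2 + (m1-m2)^2)/(2*s2^2) - 1/2.
log(5/5) = 0.0.
(5^2 + (4-1)^2)/(2*5^2) = (25 + 9)/50 = 0.68.
KL = 0.0 + 0.68 - 0.5 = 0.1800

0.1800


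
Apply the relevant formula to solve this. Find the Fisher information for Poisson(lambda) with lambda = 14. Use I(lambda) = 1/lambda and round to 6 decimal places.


Fisher information for Poisson: I(lambda) = 1/lambda.
lambda = 14.
I(lambda) = 1/14 = 0.071429

0.071429


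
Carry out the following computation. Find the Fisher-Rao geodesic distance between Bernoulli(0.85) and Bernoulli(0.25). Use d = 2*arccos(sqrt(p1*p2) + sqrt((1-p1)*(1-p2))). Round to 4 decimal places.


Geodesic distance on Bernoulli manifold:
d(p1,p2) = 2*arccos(sqrt(p1*p2) + sqrt((1-p1)*(1-p2))).
sqrt(p1*p2) = sqrt(0.85*0.25) = 0.460977.
sqrt((1-p1)*(1-p2)) = sqrt(0.15*0.75) = 0.33541.
arg = 0.460977 + 0.33541 = 0.796387.
d = 2*arccos(0.796387) = 1.2990

1.2990


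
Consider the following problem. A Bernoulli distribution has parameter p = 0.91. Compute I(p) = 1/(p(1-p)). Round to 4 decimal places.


For Bernoulli(p), Fisher information is I(p) = 1/(p*(1-p)).
p = 0.91, 1-p = 0.09.
p*(1-p) = 0.0819.
I(p) = 1/0.0819 = 12.2100

12.2100


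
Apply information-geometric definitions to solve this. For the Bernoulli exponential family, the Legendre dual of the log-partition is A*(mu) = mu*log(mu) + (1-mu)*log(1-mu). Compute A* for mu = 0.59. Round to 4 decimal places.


Legendre transform for Bernoulli:
A*(mu) = mu*log(mu) + (1-mu)*log(1-mu).
mu = 0.59, 1-mu = 0.41.
mu*log(mu) = 0.59*log(0.59) = -0.311303.
(1-mu)*log(1-mu) = 0.41*log(0.41) = -0.365555.
A* = -0.311303 + -0.365555 = -0.6769

-0.6769


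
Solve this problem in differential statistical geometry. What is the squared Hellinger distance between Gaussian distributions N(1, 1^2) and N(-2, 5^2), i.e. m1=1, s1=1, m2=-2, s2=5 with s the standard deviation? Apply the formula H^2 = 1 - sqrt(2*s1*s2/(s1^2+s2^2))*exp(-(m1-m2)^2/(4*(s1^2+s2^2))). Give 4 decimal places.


Squared Hellinger distance for Gaussians:
H^2 = 1 - sqrt(2*s1*s2/(s1^2+s2^2)) * exp(-(m1-m2)^2/(4*(s1^2+s2^2))).
s1^2 = 1, s2^2 = 25, s1^2+s2^2 = 26.
sqrt(2*1*5/(26)) = 0.620174.
(m1-m2)^2 = (3)^2 = 9.
exp(-9/(4*26)) = exp(-0.086538) = 0.9171.
H^2 = 1 - 0.620174*0.9171 = 0.4312

0.4312


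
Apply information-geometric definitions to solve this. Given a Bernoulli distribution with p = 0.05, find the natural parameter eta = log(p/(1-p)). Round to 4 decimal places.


Natural parameter for Bernoulli: eta = log(p/(1-p)).
p = 0.05, 1-p = 0.95.
p/(1-p) = 0.052632.
eta = log(0.052632) = -2.9444

-2.9444


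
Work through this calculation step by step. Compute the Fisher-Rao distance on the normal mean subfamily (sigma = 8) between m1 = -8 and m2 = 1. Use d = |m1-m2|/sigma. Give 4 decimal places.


On the fixed-variance normal subfamily, geodesic distance = |m1-m2|/sigma.
|-8 - 1| = 9.
sigma = 8.
d = 9/8 = 1.1250

1.1250


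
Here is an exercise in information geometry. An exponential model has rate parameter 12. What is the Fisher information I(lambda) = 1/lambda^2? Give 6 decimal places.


Fisher information for exponential: I(lambda) = 1/lambda^2.
lambda = 12, lambda^2 = 144.
I = 1/144 = 0.006944

0.006944


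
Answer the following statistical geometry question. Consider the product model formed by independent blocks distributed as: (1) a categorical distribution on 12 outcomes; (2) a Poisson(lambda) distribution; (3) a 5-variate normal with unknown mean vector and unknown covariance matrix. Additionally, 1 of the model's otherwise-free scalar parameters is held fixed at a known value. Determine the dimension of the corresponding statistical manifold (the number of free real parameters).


The dimension of a statistical manifold equals the number of free
(independent) real parameters of the model. For a product of independent
blocks the parameter counts add.
- categorical on 12 outcomes (probabilities sum to 1): 12-1 = 11.
- Poisson (lambda): 1.
- 5-variate normal: 5 (mean) + 5*6/2 = 15 (symmetric covariance) = 20.
Total = 11 + 1 + 20 = 32.
1 parameter(s) fixed at known values: 32 - 1 = 31.
Dimension = 31

31


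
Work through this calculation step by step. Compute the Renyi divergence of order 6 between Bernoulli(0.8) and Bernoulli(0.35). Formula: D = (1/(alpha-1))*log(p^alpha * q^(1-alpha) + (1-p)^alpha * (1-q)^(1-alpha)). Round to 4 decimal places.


Renyi divergence of order alpha between Bernoulli distributions:
D = (1/(alpha-1))*log(p^alpha * q^(1-alpha) + (1-p)^alpha * (1-q)^(1-alpha)).
alpha = 6, p = 0.8, q = 0.35.
p^alpha * q^(1-alpha) = 0.8^6 * 0.35^-5 = 49.911394.
(1-p)^alpha * (1-q)^(1-alpha) = 0.2^6 * 0.65^-5 = 0.000552.
sum = 49.911394 + 0.000552 = 49.911946.
D = (1/5)*log(49.911946) = 0.7821

0.7821


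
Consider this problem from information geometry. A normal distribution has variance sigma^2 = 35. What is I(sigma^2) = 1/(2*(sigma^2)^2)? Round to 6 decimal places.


Fisher information for variance: I(sigma^2) = 1/(2*sigma^4).
sigma^2 = 35, so sigma^4 = 1225.
I = 1/(2*1225) = 1/2450 = 0.000408

0.000408


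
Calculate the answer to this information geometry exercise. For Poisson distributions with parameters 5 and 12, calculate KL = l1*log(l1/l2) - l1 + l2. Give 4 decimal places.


KL divergence for Poisson:
KL = l1*log(l1/l2) - l1 + l2.
l1 = 5, l2 = 12.
log(5/12) = -0.875469.
l1*log(l1/l2) = 5 * -0.875469 = -4.377344.
KL = -4.377344 - 5 + 12 = 2.6227

2.6227


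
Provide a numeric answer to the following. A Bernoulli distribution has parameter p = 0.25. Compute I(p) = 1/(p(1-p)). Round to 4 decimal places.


For Bernoulli(p), Fisher information is I(p) = 1/(p*(1-p)).
p = 0.25, 1-p = 0.75.
p*(1-p) = 0.1875.
I(p) = 1/0.1875 = 5.3333

5.3333


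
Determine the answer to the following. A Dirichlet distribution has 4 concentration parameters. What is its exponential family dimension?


Exponential family dimension calculation:
Dirichlet with 4 components has 4 natural parameters.

4


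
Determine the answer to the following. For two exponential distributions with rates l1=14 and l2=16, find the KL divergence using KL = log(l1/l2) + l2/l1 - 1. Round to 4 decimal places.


KL divergence for exponential family:
KL = log(l1/l2) + l2/l1 - 1.
log(14/16) = -0.133531.
16/14 = 1.142857.
KL = -0.133531 + 1.142857 - 1 = 0.0093

0.0093


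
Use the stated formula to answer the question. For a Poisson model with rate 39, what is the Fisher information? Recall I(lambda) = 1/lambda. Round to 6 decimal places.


Fisher information for Poisson: I(lambda) = 1/lambda.
lambda = 39.
I(lambda) = 1/39 = 0.025641

0.025641


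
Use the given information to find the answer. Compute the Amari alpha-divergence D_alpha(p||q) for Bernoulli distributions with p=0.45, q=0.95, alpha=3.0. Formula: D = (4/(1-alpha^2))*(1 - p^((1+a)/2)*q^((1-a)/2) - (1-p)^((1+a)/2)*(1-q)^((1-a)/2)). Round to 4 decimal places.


Amari alpha-divergence:
D = (4/(1-alpha^2))*(1 - p^((1+a)/2)*q^((1-a)/2) - (1-p)^((1+a)/2)*(1-q)^((1-a)/2)).
alpha = 3.0, p = 0.45, q = 0.95.
e1 = (1+alpha)/2 = 2.0, e2 = (1-alpha)/2 = -1.0.
t1 = p^e1 * q^e2 = 0.45^2.0 * 0.95^-1.0 = 0.213158.
t2 = (1-p)^e1 * (1-q)^e2 = 0.55^2.0 * 0.05^-1.0 = 6.05.
4/(1-alpha^2) = -0.5.
D = -0.5*(1 - 0.213158 - 6.05) = 2.6316

2.6316


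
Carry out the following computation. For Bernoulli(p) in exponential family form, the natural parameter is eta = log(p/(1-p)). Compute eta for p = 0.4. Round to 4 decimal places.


Natural parameter for Bernoulli: eta = log(p/(1-p)).
p = 0.4, 1-p = 0.6.
p/(1-p) = 0.666667.
eta = log(0.666667) = -0.4055

-0.4055


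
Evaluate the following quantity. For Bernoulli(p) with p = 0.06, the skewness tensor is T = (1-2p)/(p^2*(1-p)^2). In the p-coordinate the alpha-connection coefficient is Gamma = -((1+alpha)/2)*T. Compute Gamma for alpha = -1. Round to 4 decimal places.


Skewness (Amari-Chentsov) tensor: T = (1-2p)/(p^2*(1-p)^2).
p = 0.06, 1-2p = 0.88, p^2 = 0.0036, (1-p)^2 = 0.8836.
T = 0.88/(0.0036 * 0.8836) = 276.646044.
In the p-coordinate, Gamma^(alpha) = Gamma^(0) - (alpha/2)*T with Gamma^(0) = (1/2)*g'(p) = -T/2,
so Gamma^(alpha) = -((1+alpha)/2)*T.
alpha = -1, -(1+alpha)/2 = 0.0.
Gamma = 0.0 * 276.646044 = 0.0000

0.0000


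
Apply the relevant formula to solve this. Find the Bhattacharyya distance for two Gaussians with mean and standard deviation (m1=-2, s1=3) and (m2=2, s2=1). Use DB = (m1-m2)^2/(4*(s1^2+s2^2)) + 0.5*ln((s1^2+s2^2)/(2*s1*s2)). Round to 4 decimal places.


Bhattacharyya distance between two Gaussians:
DB = (m1-m2)^2/(4*(s1^2+s2^2)) + (1/2)*ln((s1^2+s2^2)/(2*s1*s2)).
(m1-m2)^2 = (-4)^2 = 16.
s1^2+s2^2 = 9 + 1 = 10.
term1 = 16/40 = 0.4.
term2 = 0.5*ln(10/6.0) = 0.255413.
DB = 0.4 + 0.255413 = 0.6554

0.6554


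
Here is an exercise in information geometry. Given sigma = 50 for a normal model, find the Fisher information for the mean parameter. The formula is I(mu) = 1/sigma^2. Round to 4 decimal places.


The Fisher information for the mean of a normal distribution is I(mu) = 1/sigma^2.
sigma = 50, so sigma^2 = 2500.
I(mu) = 1/2500 = 0.0004

0.0004


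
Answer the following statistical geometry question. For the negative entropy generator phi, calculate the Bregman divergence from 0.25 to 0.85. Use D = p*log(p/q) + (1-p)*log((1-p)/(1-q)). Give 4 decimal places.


Bregman divergence with negative entropy generator:
D = p*log(p/q) + (1-p)*log((1-p)/(1-q)).
p = 0.25, q = 0.85.
p*log(p/q) = 0.25*log(0.25/0.85) = -0.305944.
(1-p)*log((1-p)/(1-q)) = 0.75*log(0.75/0.15) = 1.207078.
D = -0.305944 + 1.207078 = 0.9011

0.9011


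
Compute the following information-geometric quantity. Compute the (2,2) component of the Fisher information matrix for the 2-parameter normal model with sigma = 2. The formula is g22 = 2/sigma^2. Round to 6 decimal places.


For the 2-parameter normal family, the Fisher metric has:
  g11 = 1/sigma^2, g22 = 2/sigma^2.
sigma = 2, sigma^2 = 4.
g22 = 0.500000

0.500000


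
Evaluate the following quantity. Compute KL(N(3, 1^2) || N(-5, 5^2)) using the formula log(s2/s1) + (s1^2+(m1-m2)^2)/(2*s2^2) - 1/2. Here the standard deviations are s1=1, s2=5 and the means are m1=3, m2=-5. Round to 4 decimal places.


KL divergence between normal distributions:
KL = log(s2/s1) + (s1^2 + (m1-m2)^2)/(2*s2^2) - 1/2.
log(5/1) = 1.609438.
(1^2 + (3--5)^2)/(2*5^2) = (1 + 64)/50 = 1.3.
KL = 1.609438 + 1.3 - 0.5 = 2.4094

2.4094


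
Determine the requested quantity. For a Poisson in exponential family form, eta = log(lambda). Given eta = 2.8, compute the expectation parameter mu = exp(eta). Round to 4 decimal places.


Expectation parameter for Poisson exponential family:
mu = exp(eta).
eta = 2.8.
mu = exp(2.8) = 16.4446

16.4446


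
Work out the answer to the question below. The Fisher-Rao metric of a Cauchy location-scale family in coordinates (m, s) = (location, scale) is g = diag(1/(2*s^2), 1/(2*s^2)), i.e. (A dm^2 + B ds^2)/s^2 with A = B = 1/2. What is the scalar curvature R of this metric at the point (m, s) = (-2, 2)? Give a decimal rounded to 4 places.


The metric has the form g = (A dm^2 + B ds^2)/s^2 with A = 1/2, B = 1/2.
Substitute u = sqrt(A/B)*m: g = B*(du^2 + ds^2)/s^2, i.e. B times the
Poincare upper half-plane metric, which has constant Gaussian curvature -1.
Scaling a 2D metric by a constant c divides the Gaussian curvature by c,
so K = -1/B = -1/(1/2) = -2.0000 everywhere (the point (m, s) = (-2, 2) is irrelevant:
the curvature is constant).
Scalar curvature in dimension 2: R = 2K = -2/(1/2) = -4.0000.

-4.0000


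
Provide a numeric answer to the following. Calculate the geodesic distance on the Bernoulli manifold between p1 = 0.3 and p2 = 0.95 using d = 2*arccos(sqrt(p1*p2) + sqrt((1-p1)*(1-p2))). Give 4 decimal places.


Geodesic distance on Bernoulli manifold:
d(p1,p2) = 2*arccos(sqrt(p1*p2) + sqrt((1-p1)*(1-p2))).
sqrt(p1*p2) = sqrt(0.3*0.95) = 0.533854.
sqrt((1-p1)*(1-p2)) = sqrt(0.7*0.05) = 0.187083.
arg = 0.533854 + 0.187083 = 0.720937.
d = 2*arccos(0.720937) = 1.5313

1.5313


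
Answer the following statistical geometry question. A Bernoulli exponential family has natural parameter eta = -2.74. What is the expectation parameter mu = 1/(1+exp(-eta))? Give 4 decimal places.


Dual coordinate (expectation parameter) for Bernoulli:
mu = 1/(1+exp(-eta)).
eta = -2.74.
exp(-eta) = exp(2.74) = 15.486985.
mu = 1/(1+15.486985) = 0.0607

0.0607


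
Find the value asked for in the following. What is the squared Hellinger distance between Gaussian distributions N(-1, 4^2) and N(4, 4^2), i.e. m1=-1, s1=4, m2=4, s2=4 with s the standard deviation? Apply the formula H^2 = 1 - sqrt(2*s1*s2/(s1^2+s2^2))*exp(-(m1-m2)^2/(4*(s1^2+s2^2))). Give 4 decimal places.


Squared Hellinger distance for Gaussians:
H^2 = 1 - sqrt(2*s1*s2/(s1^2+s2^2)) * exp(-(m1-m2)^2/(4*(s1^2+s2^2))).
s1^2 = 16, s2^2 = 16, s1^2+s2^2 = 32.
sqrt(2*4*4/(32)) = 1.0.
(m1-m2)^2 = (-5)^2 = 25.
exp(-25/(4*32)) = exp(-0.195312) = 0.822578.
H^2 = 1 - 1.0*0.822578 = 0.1774

0.1774


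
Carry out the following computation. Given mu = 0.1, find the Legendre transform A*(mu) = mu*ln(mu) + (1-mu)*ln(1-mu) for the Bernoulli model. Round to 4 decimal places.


Legendre transform for Bernoulli:
A*(mu) = mu*log(mu) + (1-mu)*log(1-mu).
mu = 0.1, 1-mu = 0.9.
mu*log(mu) = 0.1*log(0.1) = -0.230259.
(1-mu)*log(1-mu) = 0.9*log(0.9) = -0.094824.
A* = -0.230259 + -0.094824 = -0.3251

-0.3251


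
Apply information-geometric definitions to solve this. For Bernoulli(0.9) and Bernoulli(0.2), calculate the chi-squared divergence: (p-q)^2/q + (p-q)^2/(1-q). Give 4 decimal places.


Chi-squared divergence between Bernoulli distributions:
chi^2 = (p-q)^2/q + (p-q)^2/(1-q).
p = 0.9, q = 0.2, p-q = 0.7.
(p-q)^2 = 0.49.
term1 = 0.49/0.2 = 2.45.
term2 = 0.49/0.8 = 0.6125.
chi^2 = 2.45 + 0.6125 = 3.0625

3.0625


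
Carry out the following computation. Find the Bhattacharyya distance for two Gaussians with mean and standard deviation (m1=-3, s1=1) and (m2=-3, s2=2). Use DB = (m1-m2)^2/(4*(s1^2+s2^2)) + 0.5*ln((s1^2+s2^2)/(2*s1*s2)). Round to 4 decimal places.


Bhattacharyya distance between two Gaussians:
DB = (m1-m2)^2/(4*(s1^2+s2^2)) + (1/2)*ln((s1^2+s2^2)/(2*s1*s2)).
(m1-m2)^2 = (0)^2 = 0.
s1^2+s2^2 = 1 + 4 = 5.
term1 = 0/20 = 0.0.
term2 = 0.5*ln(5/4.0) = 0.111572.
DB = 0.0 + 0.111572 = 0.1116

0.1116


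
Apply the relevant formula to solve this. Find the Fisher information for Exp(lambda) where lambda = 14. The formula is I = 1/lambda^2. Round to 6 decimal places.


Fisher information for exponential: I(lambda) = 1/lambda^2.
lambda = 14, lambda^2 = 196.
I = 1/196 = 0.005102

0.005102


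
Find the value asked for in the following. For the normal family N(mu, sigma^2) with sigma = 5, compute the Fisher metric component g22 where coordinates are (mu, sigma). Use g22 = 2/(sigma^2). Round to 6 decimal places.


For the 2-parameter normal family, the Fisher metric has:
  g11 = 1/sigma^2, g22 = 2/sigma^2.
sigma = 5, sigma^2 = 25.
g22 = 0.080000

0.080000


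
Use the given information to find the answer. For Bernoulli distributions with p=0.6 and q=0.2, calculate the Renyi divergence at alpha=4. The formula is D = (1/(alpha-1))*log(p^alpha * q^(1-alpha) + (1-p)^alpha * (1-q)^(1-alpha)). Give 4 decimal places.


Renyi divergence of order alpha between Bernoulli distributions:
D = (1/(alpha-1))*log(p^alpha * q^(1-alpha) + (1-p)^alpha * (1-q)^(1-alpha)).
alpha = 4, p = 0.6, q = 0.2.
p^alpha * q^(1-alpha) = 0.6^4 * 0.2^-3 = 16.2.
(1-p)^alpha * (1-q)^(1-alpha) = 0.4^4 * 0.8^-3 = 0.05.
sum = 16.2 + 0.05 = 16.25.
D = (1/3)*log(16.25) = 0.9294

0.9294


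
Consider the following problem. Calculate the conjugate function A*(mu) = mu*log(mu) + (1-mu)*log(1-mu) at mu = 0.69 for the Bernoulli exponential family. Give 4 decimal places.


Legendre transform for Bernoulli:
A*(mu) = mu*log(mu) + (1-mu)*log(1-mu).
mu = 0.69, 1-mu = 0.31.
mu*log(mu) = 0.69*log(0.69) = -0.256034.
(1-mu)*log(1-mu) = 0.31*log(0.31) = -0.363067.
A* = -0.256034 + -0.363067 = -0.6191

-0.6191


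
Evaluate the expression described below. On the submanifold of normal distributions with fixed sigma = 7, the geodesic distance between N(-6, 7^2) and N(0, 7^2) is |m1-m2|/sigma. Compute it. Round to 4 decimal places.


On the fixed-variance normal subfamily, geodesic distance = |m1-m2|/sigma.
|-6 - 0| = 6.
sigma = 7.
d = 6/7 = 0.8571

0.8571


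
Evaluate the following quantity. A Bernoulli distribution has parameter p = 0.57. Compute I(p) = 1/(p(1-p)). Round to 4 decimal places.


For Bernoulli(p), Fisher information is I(p) = 1/(p*(1-p)).
p = 0.57, 1-p = 0.43.
p*(1-p) = 0.2451.
I(p) = 1/0.2451 = 4.0800

4.0800


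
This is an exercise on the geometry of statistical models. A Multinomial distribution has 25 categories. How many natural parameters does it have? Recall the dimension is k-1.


Exponential family dimension calculation:
For Multinomial with k=25 categories, dim = k-1 = 24.

24


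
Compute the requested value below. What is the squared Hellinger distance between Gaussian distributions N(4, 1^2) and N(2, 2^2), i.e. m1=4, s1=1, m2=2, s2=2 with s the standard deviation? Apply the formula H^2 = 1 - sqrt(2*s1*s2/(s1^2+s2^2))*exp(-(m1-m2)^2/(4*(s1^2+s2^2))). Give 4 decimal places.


Squared Hellinger distance for Gaussians:
H^2 = 1 - sqrt(2*s1*s2/(s1^2+s2^2)) * exp(-(m1-m2)^2/(4*(s1^2+s2^2))).
s1^2 = 1, s2^2 = 4, s1^2+s2^2 = 5.
sqrt(2*1*2/(5)) = 0.894427.
(m1-m2)^2 = (2)^2 = 4.
exp(-4/(4*5)) = exp(-0.2) = 0.818731.
H^2 = 1 - 0.894427*0.818731 = 0.2677

0.2677


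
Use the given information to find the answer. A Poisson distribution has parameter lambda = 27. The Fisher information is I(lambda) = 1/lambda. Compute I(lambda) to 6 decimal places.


Fisher information for Poisson: I(lambda) = 1/lambda.
lambda = 27.
I(lambda) = 1/27 = 0.037037

0.037037


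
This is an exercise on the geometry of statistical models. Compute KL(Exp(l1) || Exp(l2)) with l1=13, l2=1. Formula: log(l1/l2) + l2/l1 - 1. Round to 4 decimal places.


KL divergence for exponential family:
KL = log(l1/l2) + l2/l1 - 1.
log(13/1) = 2.564949.
1/13 = 0.076923.
KL = 2.564949 + 0.076923 - 1 = 1.6419

1.6419


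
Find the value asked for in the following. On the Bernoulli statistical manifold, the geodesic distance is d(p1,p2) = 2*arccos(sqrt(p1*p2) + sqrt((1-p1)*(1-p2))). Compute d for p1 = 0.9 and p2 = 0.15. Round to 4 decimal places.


Geodesic distance on Bernoulli manifold:
d(p1,p2) = 2*arccos(sqrt(p1*p2) + sqrt((1-p1)*(1-p2))).
sqrt(p1*p2) = sqrt(0.9*0.15) = 0.367423.
sqrt((1-p1)*(1-p2)) = sqrt(0.1*0.85) = 0.291548.
arg = 0.367423 + 0.291548 = 0.658971.
d = 2*arccos(0.658971) = 1.7027

1.7027


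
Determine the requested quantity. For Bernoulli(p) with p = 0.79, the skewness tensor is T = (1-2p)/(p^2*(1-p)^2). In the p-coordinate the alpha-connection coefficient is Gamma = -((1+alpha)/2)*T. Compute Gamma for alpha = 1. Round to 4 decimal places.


Skewness (Amari-Chentsov) tensor: T = (1-2p)/(p^2*(1-p)^2).
p = 0.79, 1-2p = -0.58, p^2 = 0.6241, (1-p)^2 = 0.0441.
T = -0.58/(0.6241 * 0.0441) = -21.07343.
In the p-coordinate, Gamma^(alpha) = Gamma^(0) - (alpha/2)*T with Gamma^(0) = (1/2)*g'(p) = -T/2,
so Gamma^(alpha) = -((1+alpha)/2)*T.
alpha = 1, -(1+alpha)/2 = -1.0.
Gamma = -1.0 * -21.07343 = 21.0734

21.0734


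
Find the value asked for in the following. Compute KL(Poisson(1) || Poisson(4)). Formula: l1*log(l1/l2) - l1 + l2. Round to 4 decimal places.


KL divergence for Poisson:
KL = l1*log(l1/l2) - l1 + l2.
l1 = 1, l2 = 4.
log(1/4) = -1.386294.
l1*log(l1/l2) = 1 * -1.386294 = -1.386294.
KL = -1.386294 - 1 + 4 = 1.6137

1.6137


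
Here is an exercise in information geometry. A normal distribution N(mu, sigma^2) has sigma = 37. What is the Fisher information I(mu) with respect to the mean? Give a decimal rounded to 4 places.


The Fisher information for the mean of a normal distribution is I(mu) = 1/sigma^2.
sigma = 37, so sigma^2 = 1369.
I(mu) = 1/1369 = 0.0007

0.0007


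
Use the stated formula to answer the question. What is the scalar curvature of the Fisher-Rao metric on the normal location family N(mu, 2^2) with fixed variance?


This family has a single free parameter, so its statistical manifold
is 1-dimensional. The Riemann curvature tensor of any 1-dimensional
Riemannian manifold vanishes identically, so R = 0.

0


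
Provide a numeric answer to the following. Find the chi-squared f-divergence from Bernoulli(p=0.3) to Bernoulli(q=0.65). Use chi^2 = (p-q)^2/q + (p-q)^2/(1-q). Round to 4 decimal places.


Chi-squared divergence between Bernoulli distributions:
chi^2 = (p-q)^2/q + (p-q)^2/(1-q).
p = 0.3, q = 0.65, p-q = -0.35.
(p-q)^2 = 0.1225.
term1 = 0.1225/0.65 = 0.188462.
term2 = 0.1225/0.35 = 0.35.
chi^2 = 0.188462 + 0.35 = 0.5385

0.5385


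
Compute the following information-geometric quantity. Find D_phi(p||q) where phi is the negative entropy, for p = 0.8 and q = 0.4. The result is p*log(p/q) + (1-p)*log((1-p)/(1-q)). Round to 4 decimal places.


Bregman divergence with negative entropy generator:
D = p*log(p/q) + (1-p)*log((1-p)/(1-q)).
p = 0.8, q = 0.4.
p*log(p/q) = 0.8*log(0.8/0.4) = 0.554518.
(1-p)*log((1-p)/(1-q)) = 0.2*log(0.2/0.6) = -0.219722.
D = 0.554518 + -0.219722 = 0.3348

0.3348


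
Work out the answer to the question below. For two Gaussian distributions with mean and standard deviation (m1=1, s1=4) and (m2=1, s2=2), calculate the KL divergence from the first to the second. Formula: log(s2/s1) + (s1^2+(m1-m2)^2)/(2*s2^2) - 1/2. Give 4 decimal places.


KL divergence between normal distributions:
KL = log(s2/s1) + (s1^2 + (m1-m2)^2)/(2*s2^2) - 1/2.
log(2/4) = -0.693147.
(4^2 + (1-1)^2)/(2*2^2) = (16 + 0)/8 = 2.0.
KL = -0.693147 + 2.0 - 0.5 = 0.8069

0.8069


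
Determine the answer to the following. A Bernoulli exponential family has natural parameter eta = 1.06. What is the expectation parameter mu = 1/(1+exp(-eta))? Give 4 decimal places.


Dual coordinate (expectation parameter) for Bernoulli:
mu = 1/(1+exp(-eta)).
eta = 1.06.
exp(-eta) = exp(-1.06) = 0.346456.
mu = 1/(1+0.346456) = 0.7427

0.7427


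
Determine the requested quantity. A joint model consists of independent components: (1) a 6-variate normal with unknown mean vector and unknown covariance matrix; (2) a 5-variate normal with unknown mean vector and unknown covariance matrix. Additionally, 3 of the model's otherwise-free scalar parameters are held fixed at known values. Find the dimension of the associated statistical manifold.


The dimension of a statistical manifold equals the number of free
(independent) real parameters of the model. For a product of independent
blocks the parameter counts add.
- 6-variate normal: 6 (mean) + 6*7/2 = 21 (symmetric covariance) = 27.
- 5-variate normal: 5 (mean) + 5*6/2 = 15 (symmetric covariance) = 20.
Total = 27 + 20 = 47.
3 parameter(s) fixed at known values: 47 - 3 = 44.
Dimension = 44

44


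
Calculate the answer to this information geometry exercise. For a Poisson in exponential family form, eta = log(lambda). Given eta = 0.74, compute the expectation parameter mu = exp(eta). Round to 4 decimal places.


Expectation parameter for Poisson exponential family:
mu = exp(eta).
eta = 0.74.
mu = exp(0.74) = 2.0959

2.0959


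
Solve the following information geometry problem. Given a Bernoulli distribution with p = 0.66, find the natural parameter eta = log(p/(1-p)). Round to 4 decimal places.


Natural parameter for Bernoulli: eta = log(p/(1-p)).
p = 0.66, 1-p = 0.34.
p/(1-p) = 1.941176.
eta = log(1.941176) = 0.6633

0.6633


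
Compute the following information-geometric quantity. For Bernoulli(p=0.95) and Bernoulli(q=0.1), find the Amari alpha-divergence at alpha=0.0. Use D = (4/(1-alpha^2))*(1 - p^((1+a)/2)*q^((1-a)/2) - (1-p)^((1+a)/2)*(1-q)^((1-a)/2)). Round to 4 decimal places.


Amari alpha-divergence:
D = (4/(1-alpha^2))*(1 - p^((1+a)/2)*q^((1-a)/2) - (1-p)^((1+a)/2)*(1-q)^((1-a)/2)).
alpha = 0.0, p = 0.95, q = 0.1.
e1 = (1+alpha)/2 = 0.5, e2 = (1-alpha)/2 = 0.5.
t1 = p^e1 * q^e2 = 0.95^0.5 * 0.1^0.5 = 0.308221.
t2 = (1-p)^e1 * (1-q)^e2 = 0.05^0.5 * 0.9^0.5 = 0.212132.
4/(1-alpha^2) = 4.0.
D = 4.0*(1 - 0.308221 - 0.212132) = 1.9186

1.9186
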